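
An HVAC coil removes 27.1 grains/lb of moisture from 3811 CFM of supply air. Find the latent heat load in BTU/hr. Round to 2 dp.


Q = 0.68 * 3811 * 27.1 = 70229.11 BTU/hr

70229.11 BTU/hr


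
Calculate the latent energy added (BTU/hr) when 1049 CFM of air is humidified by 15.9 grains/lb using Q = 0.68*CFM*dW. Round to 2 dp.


Q = 0.68 * 1049 * 15.9 = 11341.79 BTU/hr

11341.79 BTU/hr


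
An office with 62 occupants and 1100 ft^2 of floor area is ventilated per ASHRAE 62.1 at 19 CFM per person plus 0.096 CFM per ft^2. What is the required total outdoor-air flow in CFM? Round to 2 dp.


Total = 62*19 + 1100*0.096 = 1283.60 CFM

1283.60 CFM


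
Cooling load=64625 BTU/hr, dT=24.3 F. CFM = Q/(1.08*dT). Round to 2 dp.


CFM = 64625 / (1.08 * 24.3) = 2462.47

2462.47 CFM


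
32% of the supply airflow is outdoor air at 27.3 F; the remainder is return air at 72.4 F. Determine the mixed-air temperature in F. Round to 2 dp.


T_mix = 0.32*27.3 + 0.68*72.4 = 57.97 F

57.97 F


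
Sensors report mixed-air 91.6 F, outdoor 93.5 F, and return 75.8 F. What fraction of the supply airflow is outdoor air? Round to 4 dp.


frac = (91.6 - 75.8) / (93.5 - 75.8) = 0.8927

0.8927


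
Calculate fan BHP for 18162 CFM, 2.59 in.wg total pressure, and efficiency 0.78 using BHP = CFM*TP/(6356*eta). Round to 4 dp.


BHP = 18162 * 2.59 / (6356 * 0.78) = 9.4882 hp

9.4882 hp


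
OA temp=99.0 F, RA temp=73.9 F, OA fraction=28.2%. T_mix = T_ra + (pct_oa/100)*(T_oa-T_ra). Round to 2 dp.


T_mix = 73.9 + (28.2/100)*(99.0-73.9) = 80.98 F

80.98 F


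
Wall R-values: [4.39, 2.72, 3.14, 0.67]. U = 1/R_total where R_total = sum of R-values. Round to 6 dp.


R_total = 4.39 + 2.72 + 3.14 + 0.67 = 10.92
U = 1/10.92 = 0.091575

0.091575


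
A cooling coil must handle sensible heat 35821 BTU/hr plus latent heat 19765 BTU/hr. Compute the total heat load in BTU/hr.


Qt = 35821 + 19765 = 55586 BTU/hr

55586 BTU/hr


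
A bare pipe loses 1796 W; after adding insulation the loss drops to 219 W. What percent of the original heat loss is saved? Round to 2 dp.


Savings = ((1796-219)/1796)*100 = 87.81 %

87.81 %


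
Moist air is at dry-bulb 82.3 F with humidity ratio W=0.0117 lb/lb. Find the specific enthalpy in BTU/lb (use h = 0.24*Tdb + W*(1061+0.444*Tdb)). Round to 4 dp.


h = 0.24*82.3 + 0.0117*(1061+0.444*82.3) = 32.5932 BTU/lb

32.5932 BTU/lb


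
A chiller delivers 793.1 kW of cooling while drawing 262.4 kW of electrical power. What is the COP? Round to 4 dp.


COP = 793.1 / 262.4 = 3.0225

3.0225


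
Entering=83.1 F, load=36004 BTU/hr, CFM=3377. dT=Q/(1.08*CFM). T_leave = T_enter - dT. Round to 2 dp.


dT = 36004/(1.08*3377) = 9.8718
T_leave = 83.1 - 9.8718 = 73.23 F

73.23 F


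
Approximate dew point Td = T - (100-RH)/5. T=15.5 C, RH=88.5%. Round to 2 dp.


Td = 15.5 - (100-88.5)/5 = 13.20 C

13.20 C


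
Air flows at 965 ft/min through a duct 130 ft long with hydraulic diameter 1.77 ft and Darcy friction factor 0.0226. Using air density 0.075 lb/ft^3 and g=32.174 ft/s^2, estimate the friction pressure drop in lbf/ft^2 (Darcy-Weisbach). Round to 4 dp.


v_fps = 965/60 = 16.0833 ft/s
dp = 0.0226*(130/1.77)*0.075*16.0833^2/(2*32.174) = 0.5004 lbf/ft^2

0.5004 lbf/ft^2


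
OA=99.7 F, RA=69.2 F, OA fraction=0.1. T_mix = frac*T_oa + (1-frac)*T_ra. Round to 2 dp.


T_mix = 0.1*99.7 + 0.9*69.2 = 72.25 F

72.25 F


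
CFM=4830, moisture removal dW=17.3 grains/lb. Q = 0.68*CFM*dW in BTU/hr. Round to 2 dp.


Q = 0.68 * 4830 * 17.3 = 56820.12 BTU/hr

56820.12 BTU/hr


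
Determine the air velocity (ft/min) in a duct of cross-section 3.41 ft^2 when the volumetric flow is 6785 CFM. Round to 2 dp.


V = 6785 / 3.41 = 1989.74 ft/min

1989.74 ft/min


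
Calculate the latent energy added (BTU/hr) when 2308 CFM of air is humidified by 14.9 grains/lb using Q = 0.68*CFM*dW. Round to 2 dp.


Q = 0.68 * 2308 * 14.9 = 23384.66 BTU/hr

23384.66 BTU/hr


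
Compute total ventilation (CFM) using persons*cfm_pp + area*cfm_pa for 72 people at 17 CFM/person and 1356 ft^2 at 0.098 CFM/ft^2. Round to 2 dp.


Total = 72*17 + 1356*0.098 = 1356.89 CFM

1356.89 CFM


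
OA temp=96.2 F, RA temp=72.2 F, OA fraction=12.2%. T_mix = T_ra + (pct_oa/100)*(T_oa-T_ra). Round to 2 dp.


T_mix = 72.2 + (12.2/100)*(96.2-72.2) = 75.13 F

75.13 F


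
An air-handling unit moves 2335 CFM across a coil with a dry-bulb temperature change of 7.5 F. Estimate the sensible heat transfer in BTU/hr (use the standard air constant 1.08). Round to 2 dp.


Q = 1.08 * 2335 * 7.5 = 18913.50 BTU/hr

18913.50 BTU/hr


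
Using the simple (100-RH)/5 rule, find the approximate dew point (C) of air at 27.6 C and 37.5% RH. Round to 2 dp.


Td = 27.6 - (100-37.5)/5 = 15.10 C

15.10 C


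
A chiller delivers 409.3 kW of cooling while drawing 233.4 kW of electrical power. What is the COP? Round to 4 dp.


COP = 409.3 / 233.4 = 1.7536

1.7536


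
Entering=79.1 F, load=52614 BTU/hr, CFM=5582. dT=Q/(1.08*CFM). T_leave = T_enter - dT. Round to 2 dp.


dT = 52614/(1.08*5582) = 8.7275
T_leave = 79.1 - 8.7275 = 70.37 F

70.37 F


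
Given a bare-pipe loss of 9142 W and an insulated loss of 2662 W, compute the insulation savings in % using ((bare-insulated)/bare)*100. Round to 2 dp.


Savings = ((9142-2662)/9142)*100 = 70.88 %

70.88 %


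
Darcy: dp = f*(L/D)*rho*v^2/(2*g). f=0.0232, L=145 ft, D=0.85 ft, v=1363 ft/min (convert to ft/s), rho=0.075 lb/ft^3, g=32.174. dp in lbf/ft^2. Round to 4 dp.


v_fps = 1363/60 = 22.7167 ft/s
dp = 0.0232*(145/0.85)*0.075*22.7167^2/(2*32.174) = 2.3804 lbf/ft^2

2.3804 lbf/ft^2


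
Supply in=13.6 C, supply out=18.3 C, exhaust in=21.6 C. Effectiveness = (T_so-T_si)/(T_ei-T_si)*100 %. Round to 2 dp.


eff = (18.3-13.6)/(21.6-13.6)*100 = 58.75 %

58.75 %


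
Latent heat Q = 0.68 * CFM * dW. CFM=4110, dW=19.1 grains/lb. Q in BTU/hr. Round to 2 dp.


Q = 0.68 * 4110 * 19.1 = 53380.68 BTU/hr

53380.68 BTU/hr


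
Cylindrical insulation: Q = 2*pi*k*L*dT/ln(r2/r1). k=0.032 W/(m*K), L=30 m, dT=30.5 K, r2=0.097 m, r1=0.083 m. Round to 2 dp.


Q = 2*pi*0.032*30*30.5/ln(0.097/0.083) = 1180.29 W

1180.29 W


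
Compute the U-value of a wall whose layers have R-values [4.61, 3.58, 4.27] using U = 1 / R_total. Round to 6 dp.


R_total = 4.61 + 3.58 + 4.27 = 12.46
U = 1/12.46 = 0.080257

0.080257


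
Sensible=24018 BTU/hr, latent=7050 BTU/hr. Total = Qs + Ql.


Qt = 24018 + 7050 = 31068 BTU/hr

31068 BTU/hr


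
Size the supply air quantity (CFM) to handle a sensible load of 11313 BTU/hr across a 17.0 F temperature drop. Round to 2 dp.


CFM = 11313 / (1.08 * 17.0) = 616.18

616.18 CFM


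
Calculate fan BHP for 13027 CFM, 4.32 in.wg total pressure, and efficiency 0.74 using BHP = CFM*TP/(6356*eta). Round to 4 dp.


BHP = 13027 * 4.32 / (6356 * 0.74) = 11.9650 hp

11.9650 hp


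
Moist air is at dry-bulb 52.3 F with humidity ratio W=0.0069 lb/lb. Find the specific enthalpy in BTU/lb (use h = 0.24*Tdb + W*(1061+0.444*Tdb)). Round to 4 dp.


h = 0.24*52.3 + 0.0069*(1061+0.444*52.3) = 20.0331 BTU/lb

20.0331 BTU/lb


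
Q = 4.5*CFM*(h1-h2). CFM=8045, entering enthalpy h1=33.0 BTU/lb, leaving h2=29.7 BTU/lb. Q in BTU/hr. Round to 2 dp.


Q = 4.5 * 8045 * (33.0 - 29.7) = 119468.25 BTU/hr

119468.25 BTU/hr


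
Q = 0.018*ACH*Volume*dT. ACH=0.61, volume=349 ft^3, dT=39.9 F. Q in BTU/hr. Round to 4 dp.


Q = 0.018 * 0.61 * 349 * 39.9 = 152.8976 BTU/hr

152.8976 BTU/hr


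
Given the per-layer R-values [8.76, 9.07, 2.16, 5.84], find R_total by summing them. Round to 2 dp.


R_total = 8.76 + 9.07 + 2.16 + 5.84 = 25.83

25.83


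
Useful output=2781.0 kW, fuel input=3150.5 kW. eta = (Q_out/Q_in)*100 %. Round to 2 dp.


eta = (2781.0/3150.5)*100 = 88.27 %

88.27 %


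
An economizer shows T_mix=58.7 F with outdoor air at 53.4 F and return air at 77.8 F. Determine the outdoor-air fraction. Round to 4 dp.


frac = (58.7 - 77.8) / (53.4 - 77.8) = 0.7828

0.7828


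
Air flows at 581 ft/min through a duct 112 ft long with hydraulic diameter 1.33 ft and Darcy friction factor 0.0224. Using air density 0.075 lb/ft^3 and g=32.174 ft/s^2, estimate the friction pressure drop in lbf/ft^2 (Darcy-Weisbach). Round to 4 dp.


v_fps = 581/60 = 9.6833 ft/s
dp = 0.0224*(112/1.33)*0.075*9.6833^2/(2*32.174) = 0.2062 lbf/ft^2

0.2062 lbf/ft^2


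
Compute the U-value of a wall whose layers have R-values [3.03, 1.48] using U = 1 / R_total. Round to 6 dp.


R_total = 3.03 + 1.48 = 4.51
U = 1/4.51 = 0.221729

0.221729


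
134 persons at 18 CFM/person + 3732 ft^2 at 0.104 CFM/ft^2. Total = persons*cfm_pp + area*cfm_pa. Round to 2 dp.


Total = 134*18 + 3732*0.104 = 2800.13 CFM

2800.13 CFM


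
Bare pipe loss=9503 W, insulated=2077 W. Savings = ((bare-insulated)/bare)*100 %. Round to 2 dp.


Savings = ((9503-2077)/9503)*100 = 78.14 %

78.14 %


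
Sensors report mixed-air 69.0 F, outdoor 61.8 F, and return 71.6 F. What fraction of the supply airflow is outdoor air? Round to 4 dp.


frac = (69.0 - 71.6) / (61.8 - 71.6) = 0.2653

0.2653


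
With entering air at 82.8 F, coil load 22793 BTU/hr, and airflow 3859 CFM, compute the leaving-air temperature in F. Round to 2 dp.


dT = 22793/(1.08*3859) = 5.4689
T_leave = 82.8 - 5.4689 = 77.33 F

77.33 F


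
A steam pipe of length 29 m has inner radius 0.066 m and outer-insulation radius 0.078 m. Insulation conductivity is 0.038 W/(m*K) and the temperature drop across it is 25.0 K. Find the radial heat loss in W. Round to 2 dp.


Q = 2*pi*0.038*29*25.0/ln(0.078/0.066) = 1036.20 W

1036.20 W


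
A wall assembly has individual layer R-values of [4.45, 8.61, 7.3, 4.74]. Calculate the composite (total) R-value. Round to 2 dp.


R_total = 4.45 + 8.61 + 7.3 + 4.74 = 25.10

25.10


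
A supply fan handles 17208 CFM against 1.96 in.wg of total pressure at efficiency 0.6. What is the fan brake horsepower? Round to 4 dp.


BHP = 17208 * 1.96 / (6356 * 0.6) = 8.8441 hp

8.8441 hp


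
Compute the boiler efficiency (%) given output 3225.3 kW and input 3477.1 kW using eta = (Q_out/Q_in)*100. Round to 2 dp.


eta = (3225.3/3477.1)*100 = 92.76 %

92.76 %


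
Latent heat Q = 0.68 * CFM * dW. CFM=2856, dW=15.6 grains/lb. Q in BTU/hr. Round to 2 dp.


Q = 0.68 * 2856 * 15.6 = 30296.45 BTU/hr

30296.45 BTU/hr


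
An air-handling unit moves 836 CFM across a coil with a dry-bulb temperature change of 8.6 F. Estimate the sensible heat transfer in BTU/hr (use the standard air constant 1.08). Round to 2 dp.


Q = 1.08 * 836 * 8.6 = 7764.77 BTU/hr

7764.77 BTU/hr


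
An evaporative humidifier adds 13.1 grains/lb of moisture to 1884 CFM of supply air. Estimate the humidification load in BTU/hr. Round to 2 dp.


Q = 0.68 * 1884 * 13.1 = 16782.67 BTU/hr

16782.67 BTU/hr


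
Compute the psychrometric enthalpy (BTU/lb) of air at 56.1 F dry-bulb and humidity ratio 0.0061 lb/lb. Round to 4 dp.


h = 0.24*56.1 + 0.0061*(1061+0.444*56.1) = 20.0880 BTU/lb

20.0880 BTU/lb


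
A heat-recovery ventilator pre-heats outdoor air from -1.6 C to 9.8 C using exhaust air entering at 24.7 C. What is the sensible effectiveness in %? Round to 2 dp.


eff = (9.8-(-1.6))/(24.7-(-1.6))*100 = 43.35 %

43.35 %


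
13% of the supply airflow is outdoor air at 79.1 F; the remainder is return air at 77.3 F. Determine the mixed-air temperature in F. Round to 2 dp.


T_mix = 0.13*79.1 + 0.87*77.3 = 77.53 F

77.53 F


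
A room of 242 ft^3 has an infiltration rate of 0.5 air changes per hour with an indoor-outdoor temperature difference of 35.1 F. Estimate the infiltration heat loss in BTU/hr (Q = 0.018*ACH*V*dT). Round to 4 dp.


Q = 0.018 * 0.5 * 242 * 35.1 = 76.4478 BTU/hr

76.4478 BTU/hr


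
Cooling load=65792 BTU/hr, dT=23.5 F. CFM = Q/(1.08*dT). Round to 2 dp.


CFM = 65792 / (1.08 * 23.5) = 2592.28

2592.28 CFM


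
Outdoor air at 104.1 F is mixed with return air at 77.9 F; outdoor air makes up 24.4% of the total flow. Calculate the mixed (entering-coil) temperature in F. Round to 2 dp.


T_mix = 77.9 + (24.4/100)*(104.1-77.9) = 84.29 F

84.29 F


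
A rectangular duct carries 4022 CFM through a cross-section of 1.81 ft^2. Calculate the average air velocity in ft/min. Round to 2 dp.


V = 4022 / 1.81 = 2222.10 ft/min

2222.10 ft/min


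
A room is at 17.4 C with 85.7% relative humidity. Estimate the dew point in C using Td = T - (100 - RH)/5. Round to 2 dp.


Td = 17.4 - (100-85.7)/5 = 14.54 C

14.54 C


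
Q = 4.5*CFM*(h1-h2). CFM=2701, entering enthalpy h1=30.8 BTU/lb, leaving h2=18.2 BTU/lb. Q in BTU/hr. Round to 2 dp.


Q = 4.5 * 2701 * (30.8 - 18.2) = 153146.70 BTU/hr

153146.70 BTU/hr


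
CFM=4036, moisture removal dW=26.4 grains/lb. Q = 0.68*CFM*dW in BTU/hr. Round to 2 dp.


Q = 0.68 * 4036 * 26.4 = 72454.27 BTU/hr

72454.27 BTU/hr


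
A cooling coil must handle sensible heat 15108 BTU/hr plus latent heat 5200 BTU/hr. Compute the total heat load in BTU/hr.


Qt = 15108 + 5200 = 20308 BTU/hr

20308 BTU/hr


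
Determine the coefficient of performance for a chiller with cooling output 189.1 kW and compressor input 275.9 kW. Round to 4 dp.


COP = 189.1 / 275.9 = 0.6854

0.6854


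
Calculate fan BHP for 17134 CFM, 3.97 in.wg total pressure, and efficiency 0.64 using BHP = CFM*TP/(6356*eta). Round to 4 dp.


BHP = 17134 * 3.97 / (6356 * 0.64) = 16.7219 hp

16.7219 hp


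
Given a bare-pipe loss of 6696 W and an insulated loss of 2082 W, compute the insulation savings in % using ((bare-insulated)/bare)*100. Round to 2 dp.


Savings = ((6696-2082)/6696)*100 = 68.91 %

68.91 %


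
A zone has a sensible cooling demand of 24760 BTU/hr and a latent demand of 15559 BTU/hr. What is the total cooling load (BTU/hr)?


Qt = 24760 + 15559 = 40319 BTU/hr

40319 BTU/hr


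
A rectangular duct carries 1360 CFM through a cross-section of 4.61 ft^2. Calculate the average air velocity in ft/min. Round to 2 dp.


V = 1360 / 4.61 = 295.01 ft/min

295.01 ft/min


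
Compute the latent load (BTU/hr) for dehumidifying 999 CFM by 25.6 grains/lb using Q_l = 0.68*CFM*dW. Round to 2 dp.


Q = 0.68 * 999 * 25.6 = 17390.59 BTU/hr

17390.59 BTU/hr


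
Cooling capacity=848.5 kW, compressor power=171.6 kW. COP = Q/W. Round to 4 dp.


COP = 848.5 / 171.6 = 4.9446

4.9446


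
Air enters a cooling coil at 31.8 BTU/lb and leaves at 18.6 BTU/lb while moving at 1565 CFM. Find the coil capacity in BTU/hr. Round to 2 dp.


Q = 4.5 * 1565 * (31.8 - 18.6) = 92961.00 BTU/hr

92961.00 BTU/hr


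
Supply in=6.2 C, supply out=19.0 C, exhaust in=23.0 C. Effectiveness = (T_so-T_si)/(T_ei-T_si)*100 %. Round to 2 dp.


eff = (19.0-6.2)/(23.0-6.2)*100 = 76.19 %

76.19 %


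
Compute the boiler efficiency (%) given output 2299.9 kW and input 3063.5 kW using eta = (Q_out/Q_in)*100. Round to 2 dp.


eta = (2299.9/3063.5)*100 = 75.07 %

75.07 %


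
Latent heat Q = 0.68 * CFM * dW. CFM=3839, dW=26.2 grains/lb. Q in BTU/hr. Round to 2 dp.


Q = 0.68 * 3839 * 26.2 = 68395.62 BTU/hr

68395.62 BTU/hr


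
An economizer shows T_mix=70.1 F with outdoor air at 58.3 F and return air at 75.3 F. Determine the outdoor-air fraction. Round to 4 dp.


frac = (70.1 - 75.3) / (58.3 - 75.3) = 0.3059

0.3059


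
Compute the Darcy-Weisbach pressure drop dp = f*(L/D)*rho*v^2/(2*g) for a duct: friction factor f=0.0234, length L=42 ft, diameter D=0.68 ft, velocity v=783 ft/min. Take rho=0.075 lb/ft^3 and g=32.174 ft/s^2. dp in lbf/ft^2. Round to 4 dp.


v_fps = 783/60 = 13.05 ft/s
dp = 0.0234*(42/0.68)*0.075*13.05^2/(2*32.174) = 0.2869 lbf/ft^2

0.2869 lbf/ft^2


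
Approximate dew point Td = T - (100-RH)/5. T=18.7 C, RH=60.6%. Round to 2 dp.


Td = 18.7 - (100-60.6)/5 = 10.82 C

10.82 C


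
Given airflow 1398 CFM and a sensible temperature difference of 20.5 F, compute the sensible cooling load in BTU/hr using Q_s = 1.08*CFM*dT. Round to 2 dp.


Q = 1.08 * 1398 * 20.5 = 30951.72 BTU/hr

30951.72 BTU/hr


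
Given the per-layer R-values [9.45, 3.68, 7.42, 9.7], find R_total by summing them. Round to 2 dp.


R_total = 9.45 + 3.68 + 7.42 + 9.7 = 30.25

30.25


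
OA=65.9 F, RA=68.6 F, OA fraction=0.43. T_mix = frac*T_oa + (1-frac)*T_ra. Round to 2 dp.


T_mix = 0.43*65.9 + 0.57*68.6 = 67.44 F

67.44 F


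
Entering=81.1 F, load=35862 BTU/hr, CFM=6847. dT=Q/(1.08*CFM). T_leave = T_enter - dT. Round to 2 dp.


dT = 35862/(1.08*6847) = 4.8497
T_leave = 81.1 - 4.8497 = 76.25 F

76.25 F


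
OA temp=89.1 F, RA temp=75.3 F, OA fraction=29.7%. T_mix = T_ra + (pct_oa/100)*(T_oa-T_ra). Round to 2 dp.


T_mix = 75.3 + (29.7/100)*(89.1-75.3) = 79.40 F

79.40 F


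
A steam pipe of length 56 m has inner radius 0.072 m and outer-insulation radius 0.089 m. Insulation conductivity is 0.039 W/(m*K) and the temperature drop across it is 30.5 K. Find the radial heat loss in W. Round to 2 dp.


Q = 2*pi*0.039*56*30.5/ln(0.089/0.072) = 1974.50 W

1974.50 W


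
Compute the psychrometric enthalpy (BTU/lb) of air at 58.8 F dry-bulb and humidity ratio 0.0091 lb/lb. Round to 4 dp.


h = 0.24*58.8 + 0.0091*(1061+0.444*58.8) = 24.0047 BTU/lb

24.0047 BTU/lb


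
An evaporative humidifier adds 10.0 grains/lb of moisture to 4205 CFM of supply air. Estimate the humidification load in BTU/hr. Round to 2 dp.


Q = 0.68 * 4205 * 10.0 = 28594.00 BTU/hr

28594.00 BTU/hr


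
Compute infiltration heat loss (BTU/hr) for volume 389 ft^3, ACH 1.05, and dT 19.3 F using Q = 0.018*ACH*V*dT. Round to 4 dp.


Q = 0.018 * 1.05 * 389 * 19.3 = 141.8955 BTU/hr

141.8955 BTU/hr


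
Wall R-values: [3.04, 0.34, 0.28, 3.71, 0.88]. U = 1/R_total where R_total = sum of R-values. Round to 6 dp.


R_total = 3.04 + 0.34 + 0.28 + 3.71 + 0.88 = 8.25
U = 1/8.25 = 0.121212

0.121212


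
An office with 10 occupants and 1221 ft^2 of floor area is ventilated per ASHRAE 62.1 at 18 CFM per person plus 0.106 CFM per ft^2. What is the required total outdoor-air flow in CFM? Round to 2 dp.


Total = 10*18 + 1221*0.106 = 309.43 CFM

309.43 CFM


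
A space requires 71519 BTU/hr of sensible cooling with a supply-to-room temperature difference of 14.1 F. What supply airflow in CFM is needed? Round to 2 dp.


CFM = 71519 / (1.08 * 14.1) = 4696.55

4696.55 CFM


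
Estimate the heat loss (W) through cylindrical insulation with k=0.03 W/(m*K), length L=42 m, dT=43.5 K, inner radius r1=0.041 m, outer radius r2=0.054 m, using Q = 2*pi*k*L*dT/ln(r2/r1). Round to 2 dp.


Q = 2*pi*0.03*42*43.5/ln(0.054/0.041) = 1250.42 W

1250.42 W


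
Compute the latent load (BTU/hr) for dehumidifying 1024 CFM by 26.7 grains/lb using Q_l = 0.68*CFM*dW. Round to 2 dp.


Q = 0.68 * 1024 * 26.7 = 18591.74 BTU/hr

18591.74 BTU/hr


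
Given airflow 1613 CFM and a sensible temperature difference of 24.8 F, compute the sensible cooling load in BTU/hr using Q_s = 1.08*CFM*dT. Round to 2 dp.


Q = 1.08 * 1613 * 24.8 = 43202.59 BTU/hr

43202.59 BTU/hr


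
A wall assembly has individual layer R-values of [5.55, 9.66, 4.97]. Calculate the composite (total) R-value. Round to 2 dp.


R_total = 5.55 + 9.66 + 4.97 = 20.18

20.18


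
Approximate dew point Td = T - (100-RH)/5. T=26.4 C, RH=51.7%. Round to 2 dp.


Td = 26.4 - (100-51.7)/5 = 16.74 C

16.74 C


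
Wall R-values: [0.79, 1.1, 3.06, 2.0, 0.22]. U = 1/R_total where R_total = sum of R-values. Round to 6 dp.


R_total = 0.79 + 1.1 + 3.06 + 2.0 + 0.22 = 7.17
U = 1/7.17 = 0.139470

0.139470


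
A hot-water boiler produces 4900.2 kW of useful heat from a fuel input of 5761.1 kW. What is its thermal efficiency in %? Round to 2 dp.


eta = (4900.2/5761.1)*100 = 85.06 %

85.06 %


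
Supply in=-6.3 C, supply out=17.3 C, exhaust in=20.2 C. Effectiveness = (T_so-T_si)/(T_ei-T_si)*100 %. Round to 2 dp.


eff = (17.3-(-6.3))/(20.2-(-6.3))*100 = 89.06 %

89.06 %


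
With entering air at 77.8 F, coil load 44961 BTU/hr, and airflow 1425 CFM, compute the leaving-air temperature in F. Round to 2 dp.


dT = 44961/(1.08*1425) = 29.2144
T_leave = 77.8 - 29.2144 = 48.59 F

48.59 F


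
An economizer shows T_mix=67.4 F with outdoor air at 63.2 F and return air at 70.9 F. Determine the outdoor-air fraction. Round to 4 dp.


frac = (67.4 - 70.9) / (63.2 - 70.9) = 0.4545

0.4545


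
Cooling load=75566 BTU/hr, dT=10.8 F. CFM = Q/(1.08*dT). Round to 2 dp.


CFM = 75566 / (1.08 * 10.8) = 6478.57

6478.57 CFM


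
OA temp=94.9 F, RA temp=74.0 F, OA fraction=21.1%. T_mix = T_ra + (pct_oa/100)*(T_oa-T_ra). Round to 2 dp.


T_mix = 74.0 + (21.1/100)*(94.9-74.0) = 78.41 F

78.41 F


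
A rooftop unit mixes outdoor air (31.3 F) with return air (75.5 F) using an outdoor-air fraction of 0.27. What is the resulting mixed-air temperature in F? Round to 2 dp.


T_mix = 0.27*31.3 + 0.73*75.5 = 63.57 F

63.57 F


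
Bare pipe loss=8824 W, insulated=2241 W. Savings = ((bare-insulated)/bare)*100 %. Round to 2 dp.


Savings = ((8824-2241)/8824)*100 = 74.60 %

74.60 %


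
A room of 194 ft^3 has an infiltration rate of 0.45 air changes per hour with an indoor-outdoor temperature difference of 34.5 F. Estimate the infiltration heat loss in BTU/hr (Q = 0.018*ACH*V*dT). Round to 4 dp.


Q = 0.018 * 0.45 * 194 * 34.5 = 54.2133 BTU/hr

54.2133 BTU/hr


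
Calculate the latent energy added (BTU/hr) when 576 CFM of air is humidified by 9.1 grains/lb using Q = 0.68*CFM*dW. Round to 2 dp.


Q = 0.68 * 576 * 9.1 = 3564.29 BTU/hr

3564.29 BTU/hr


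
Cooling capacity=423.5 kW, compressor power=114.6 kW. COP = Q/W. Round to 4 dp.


COP = 423.5 / 114.6 = 3.6955

3.6955


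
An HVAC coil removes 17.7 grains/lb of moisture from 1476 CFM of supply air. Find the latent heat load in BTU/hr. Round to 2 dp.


Q = 0.68 * 1476 * 17.7 = 17765.14 BTU/hr

17765.14 BTU/hr


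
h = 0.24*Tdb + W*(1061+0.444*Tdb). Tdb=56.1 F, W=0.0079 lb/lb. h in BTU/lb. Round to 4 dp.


h = 0.24*56.1 + 0.0079*(1061+0.444*56.1) = 22.0427 BTU/lb

22.0427 BTU/lb


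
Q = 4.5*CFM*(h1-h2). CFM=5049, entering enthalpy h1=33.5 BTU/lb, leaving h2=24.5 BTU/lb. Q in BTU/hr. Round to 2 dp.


Q = 4.5 * 5049 * (33.5 - 24.5) = 204484.50 BTU/hr

204484.50 BTU/hr


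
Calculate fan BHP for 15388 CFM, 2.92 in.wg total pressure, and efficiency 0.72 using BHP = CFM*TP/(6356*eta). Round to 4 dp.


BHP = 15388 * 2.92 / (6356 * 0.72) = 9.8186 hp

9.8186 hp


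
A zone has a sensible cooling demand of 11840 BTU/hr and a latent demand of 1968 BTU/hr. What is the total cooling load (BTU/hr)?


Qt = 11840 + 1968 = 13808 BTU/hr

13808 BTU/hr


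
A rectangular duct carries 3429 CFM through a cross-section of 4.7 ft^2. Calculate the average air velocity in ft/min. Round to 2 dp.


V = 3429 / 4.7 = 729.57 ft/min

729.57 ft/min


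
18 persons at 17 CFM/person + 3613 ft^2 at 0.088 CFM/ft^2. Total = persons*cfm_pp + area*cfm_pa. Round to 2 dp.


Total = 18*17 + 3613*0.088 = 623.94 CFM

623.94 CFM


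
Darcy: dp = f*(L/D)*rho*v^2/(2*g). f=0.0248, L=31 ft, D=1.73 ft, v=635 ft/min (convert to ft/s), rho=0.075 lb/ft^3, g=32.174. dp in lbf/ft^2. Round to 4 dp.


v_fps = 635/60 = 10.5833 ft/s
dp = 0.0248*(31/1.73)*0.075*10.5833^2/(2*32.174) = 0.0580 lbf/ft^2

0.0580 lbf/ft^2


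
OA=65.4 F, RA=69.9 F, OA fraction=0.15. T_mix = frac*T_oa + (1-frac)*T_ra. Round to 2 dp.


T_mix = 0.15*65.4 + 0.85*69.9 = 69.23 F

69.23 F


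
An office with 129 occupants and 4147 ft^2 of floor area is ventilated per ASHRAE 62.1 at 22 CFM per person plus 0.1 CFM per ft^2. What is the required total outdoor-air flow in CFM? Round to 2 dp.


Total = 129*22 + 4147*0.1 = 3252.70 CFM

3252.70 CFM


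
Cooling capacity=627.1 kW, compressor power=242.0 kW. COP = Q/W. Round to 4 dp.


COP = 627.1 / 242.0 = 2.5913

2.5913


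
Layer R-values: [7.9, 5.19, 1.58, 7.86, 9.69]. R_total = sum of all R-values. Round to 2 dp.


R_total = 7.9 + 5.19 + 1.58 + 7.86 + 9.69 = 32.22

32.22


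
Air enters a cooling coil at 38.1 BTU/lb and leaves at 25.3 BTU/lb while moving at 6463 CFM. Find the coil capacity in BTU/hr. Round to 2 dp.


Q = 4.5 * 6463 * (38.1 - 25.3) = 372268.80 BTU/hr

372268.80 BTU/hr


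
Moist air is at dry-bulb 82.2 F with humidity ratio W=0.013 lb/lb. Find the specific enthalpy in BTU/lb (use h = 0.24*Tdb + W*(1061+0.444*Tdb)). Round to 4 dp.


h = 0.24*82.2 + 0.013*(1061+0.444*82.2) = 33.9955 BTU/lb

33.9955 BTU/lb


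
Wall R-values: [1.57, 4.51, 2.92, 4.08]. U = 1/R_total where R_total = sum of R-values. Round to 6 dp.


R_total = 1.57 + 4.51 + 2.92 + 4.08 = 13.08
U = 1/13.08 = 0.076453

0.076453


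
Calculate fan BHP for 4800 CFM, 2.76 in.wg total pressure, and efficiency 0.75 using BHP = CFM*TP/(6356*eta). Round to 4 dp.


BHP = 4800 * 2.76 / (6356 * 0.75) = 2.7791 hp

2.7791 hp


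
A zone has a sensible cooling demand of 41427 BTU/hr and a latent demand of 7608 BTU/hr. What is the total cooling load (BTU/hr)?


Qt = 41427 + 7608 = 49035 BTU/hr

49035 BTU/hr


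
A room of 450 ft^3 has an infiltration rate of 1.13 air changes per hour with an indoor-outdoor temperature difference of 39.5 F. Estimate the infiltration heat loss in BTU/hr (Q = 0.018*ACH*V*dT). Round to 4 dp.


Q = 0.018 * 1.13 * 450 * 39.5 = 361.5435 BTU/hr

361.5435 BTU/hr


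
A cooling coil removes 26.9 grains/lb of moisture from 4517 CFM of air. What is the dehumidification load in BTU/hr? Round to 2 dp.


Q = 0.68 * 4517 * 26.9 = 82624.96 BTU/hr

82624.96 BTU/hr


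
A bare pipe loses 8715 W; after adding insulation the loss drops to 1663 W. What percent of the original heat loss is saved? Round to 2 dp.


Savings = ((8715-1663)/8715)*100 = 80.92 %

80.92 %


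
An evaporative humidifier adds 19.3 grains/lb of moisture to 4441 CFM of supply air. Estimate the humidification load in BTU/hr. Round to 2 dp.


Q = 0.68 * 4441 * 19.3 = 58283.68 BTU/hr

58283.68 BTU/hr


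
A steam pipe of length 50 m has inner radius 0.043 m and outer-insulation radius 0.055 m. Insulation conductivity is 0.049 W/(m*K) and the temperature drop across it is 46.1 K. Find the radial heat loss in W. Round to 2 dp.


Q = 2*pi*0.049*50*46.1/ln(0.055/0.043) = 2883.21 W

2883.21 W


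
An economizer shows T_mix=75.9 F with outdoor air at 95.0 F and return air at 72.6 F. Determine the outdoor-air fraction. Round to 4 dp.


frac = (75.9 - 72.6) / (95.0 - 72.6) = 0.1473

0.1473


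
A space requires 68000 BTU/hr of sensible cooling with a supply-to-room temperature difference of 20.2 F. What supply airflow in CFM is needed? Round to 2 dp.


CFM = 68000 / (1.08 * 20.2) = 3116.98

3116.98 CFM


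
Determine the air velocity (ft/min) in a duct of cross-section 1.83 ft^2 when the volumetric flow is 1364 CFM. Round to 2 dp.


V = 1364 / 1.83 = 745.36 ft/min

745.36 ft/min


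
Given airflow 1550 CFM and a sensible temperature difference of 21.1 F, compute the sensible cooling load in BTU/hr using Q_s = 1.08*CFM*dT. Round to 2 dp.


Q = 1.08 * 1550 * 21.1 = 35321.40 BTU/hr

35321.40 BTU/hr


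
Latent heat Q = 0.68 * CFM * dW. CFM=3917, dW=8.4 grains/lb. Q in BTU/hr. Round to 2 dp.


Q = 0.68 * 3917 * 8.4 = 22373.90 BTU/hr

22373.90 BTU/hr


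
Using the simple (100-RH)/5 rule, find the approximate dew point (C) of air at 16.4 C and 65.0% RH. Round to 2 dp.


Td = 16.4 - (100-65.0)/5 = 9.40 C

9.40 C


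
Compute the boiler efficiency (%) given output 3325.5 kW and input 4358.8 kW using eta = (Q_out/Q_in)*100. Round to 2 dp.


eta = (3325.5/4358.8)*100 = 76.29 %

76.29 %


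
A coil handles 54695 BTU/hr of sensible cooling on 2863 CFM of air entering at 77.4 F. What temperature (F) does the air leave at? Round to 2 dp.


dT = 54695/(1.08*2863) = 17.6890
T_leave = 77.4 - 17.6890 = 59.71 F

59.71 F


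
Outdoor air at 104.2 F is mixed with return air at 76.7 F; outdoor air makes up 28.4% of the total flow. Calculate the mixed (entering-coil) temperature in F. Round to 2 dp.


T_mix = 76.7 + (28.4/100)*(104.2-76.7) = 84.51 F

84.51 F


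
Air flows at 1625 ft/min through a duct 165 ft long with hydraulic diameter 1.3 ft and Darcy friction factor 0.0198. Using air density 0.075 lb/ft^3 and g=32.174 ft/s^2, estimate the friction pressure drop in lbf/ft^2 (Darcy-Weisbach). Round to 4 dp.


v_fps = 1625/60 = 27.0833 ft/s
dp = 0.0198*(165/1.3)*0.075*27.0833^2/(2*32.174) = 2.1485 lbf/ft^2

2.1485 lbf/ft^2


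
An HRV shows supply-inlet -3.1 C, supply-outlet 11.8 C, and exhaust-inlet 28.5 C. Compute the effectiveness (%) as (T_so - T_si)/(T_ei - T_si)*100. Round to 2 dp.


eff = (11.8-(-3.1))/(28.5-(-3.1))*100 = 47.15 %

47.15 %


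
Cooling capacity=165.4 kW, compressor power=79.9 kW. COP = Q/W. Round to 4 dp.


COP = 165.4 / 79.9 = 2.0701

2.0701


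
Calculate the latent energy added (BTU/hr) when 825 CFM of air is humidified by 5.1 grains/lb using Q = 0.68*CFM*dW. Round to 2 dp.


Q = 0.68 * 825 * 5.1 = 2861.10 BTU/hr

2861.10 BTU/hr


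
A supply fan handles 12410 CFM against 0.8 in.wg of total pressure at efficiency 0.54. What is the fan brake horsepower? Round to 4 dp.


BHP = 12410 * 0.8 / (6356 * 0.54) = 2.8926 hp

2.8926 hp


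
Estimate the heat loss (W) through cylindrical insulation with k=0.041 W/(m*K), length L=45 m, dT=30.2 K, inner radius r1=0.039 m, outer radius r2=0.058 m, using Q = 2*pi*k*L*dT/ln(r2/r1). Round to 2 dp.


Q = 2*pi*0.041*45*30.2/ln(0.058/0.039) = 882.11 W

882.11 W


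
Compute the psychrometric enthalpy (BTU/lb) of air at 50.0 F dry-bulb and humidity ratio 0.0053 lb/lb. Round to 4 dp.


h = 0.24*50.0 + 0.0053*(1061+0.444*50.0) = 17.7410 BTU/lb

17.7410 BTU/lb


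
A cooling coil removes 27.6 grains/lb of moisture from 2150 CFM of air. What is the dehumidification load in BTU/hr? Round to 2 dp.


Q = 0.68 * 2150 * 27.6 = 40351.20 BTU/hr

40351.20 BTU/hr


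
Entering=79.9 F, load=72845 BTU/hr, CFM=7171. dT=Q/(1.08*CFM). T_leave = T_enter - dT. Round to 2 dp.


dT = 72845/(1.08*7171) = 9.4058
T_leave = 79.9 - 9.4058 = 70.49 F

70.49 F


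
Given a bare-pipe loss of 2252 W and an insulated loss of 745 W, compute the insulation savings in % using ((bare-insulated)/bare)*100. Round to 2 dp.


Savings = ((2252-745)/2252)*100 = 66.92 %

66.92 %


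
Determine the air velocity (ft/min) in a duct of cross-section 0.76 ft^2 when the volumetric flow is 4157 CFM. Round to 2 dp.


V = 4157 / 0.76 = 5469.74 ft/min

5469.74 ft/min


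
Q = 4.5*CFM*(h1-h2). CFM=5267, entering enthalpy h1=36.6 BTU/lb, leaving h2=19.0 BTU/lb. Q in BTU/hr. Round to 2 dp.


Q = 4.5 * 5267 * (36.6 - 19.0) = 417146.40 BTU/hr

417146.40 BTU/hr


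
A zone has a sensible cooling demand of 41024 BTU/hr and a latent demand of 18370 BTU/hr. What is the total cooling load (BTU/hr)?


Qt = 41024 + 18370 = 59394 BTU/hr

59394 BTU/hr


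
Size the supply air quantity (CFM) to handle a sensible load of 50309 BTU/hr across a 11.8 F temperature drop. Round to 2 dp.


CFM = 50309 / (1.08 * 11.8) = 3947.66

3947.66 CFM


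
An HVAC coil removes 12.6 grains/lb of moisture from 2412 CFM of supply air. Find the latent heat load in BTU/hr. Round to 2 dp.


Q = 0.68 * 2412 * 12.6 = 20666.02 BTU/hr

20666.02 BTU/hr


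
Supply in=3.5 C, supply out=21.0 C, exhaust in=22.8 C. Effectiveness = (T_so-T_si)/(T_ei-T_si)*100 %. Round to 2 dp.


eff = (21.0-3.5)/(22.8-3.5)*100 = 90.67 %

90.67 %


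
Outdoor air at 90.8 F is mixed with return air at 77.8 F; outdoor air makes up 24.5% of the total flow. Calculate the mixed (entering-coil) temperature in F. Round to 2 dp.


T_mix = 77.8 + (24.5/100)*(90.8-77.8) = 80.99 F

80.99 F


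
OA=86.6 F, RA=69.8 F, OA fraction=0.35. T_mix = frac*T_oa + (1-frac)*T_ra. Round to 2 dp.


T_mix = 0.35*86.6 + 0.65*69.8 = 75.68 F

75.68 F


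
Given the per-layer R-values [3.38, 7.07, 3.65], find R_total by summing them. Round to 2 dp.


R_total = 3.38 + 7.07 + 3.65 = 14.10

14.10


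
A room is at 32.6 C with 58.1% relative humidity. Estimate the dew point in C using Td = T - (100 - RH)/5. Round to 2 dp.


Td = 32.6 - (100-58.1)/5 = 24.22 C

24.22 C


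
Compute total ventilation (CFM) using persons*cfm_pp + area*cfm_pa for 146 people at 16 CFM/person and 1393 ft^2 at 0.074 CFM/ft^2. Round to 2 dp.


Total = 146*16 + 1393*0.074 = 2439.08 CFM

2439.08 CFM


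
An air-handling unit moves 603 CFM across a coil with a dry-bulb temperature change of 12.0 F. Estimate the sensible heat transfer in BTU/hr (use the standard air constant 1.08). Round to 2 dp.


Q = 1.08 * 603 * 12.0 = 7814.88 BTU/hr

7814.88 BTU/hr


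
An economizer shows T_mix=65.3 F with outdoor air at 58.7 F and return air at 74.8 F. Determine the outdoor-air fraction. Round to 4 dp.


frac = (65.3 - 74.8) / (58.7 - 74.8) = 0.5901

0.5901


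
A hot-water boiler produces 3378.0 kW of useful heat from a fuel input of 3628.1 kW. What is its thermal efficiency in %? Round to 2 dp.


eta = (3378.0/3628.1)*100 = 93.11 %

93.11 %


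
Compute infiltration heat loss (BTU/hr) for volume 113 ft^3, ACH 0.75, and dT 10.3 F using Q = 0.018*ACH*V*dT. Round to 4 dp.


Q = 0.018 * 0.75 * 113 * 10.3 = 15.7127 BTU/hr

15.7127 BTU/hr


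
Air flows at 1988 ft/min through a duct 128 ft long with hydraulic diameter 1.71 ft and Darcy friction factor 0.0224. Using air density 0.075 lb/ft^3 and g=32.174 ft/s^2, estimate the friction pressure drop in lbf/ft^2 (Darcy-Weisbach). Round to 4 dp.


v_fps = 1988/60 = 33.1333 ft/s
dp = 0.0224*(128/1.71)*0.075*33.1333^2/(2*32.174) = 2.1454 lbf/ft^2

2.1454 lbf/ft^2


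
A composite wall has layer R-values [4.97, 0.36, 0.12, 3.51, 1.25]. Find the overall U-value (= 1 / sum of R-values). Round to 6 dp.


R_total = 4.97 + 0.36 + 0.12 + 3.51 + 1.25 = 10.21
U = 1/10.21 = 0.097943

0.097943


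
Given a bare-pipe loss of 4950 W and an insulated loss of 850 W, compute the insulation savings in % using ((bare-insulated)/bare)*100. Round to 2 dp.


Savings = ((4950-850)/4950)*100 = 82.83 %

82.83 %


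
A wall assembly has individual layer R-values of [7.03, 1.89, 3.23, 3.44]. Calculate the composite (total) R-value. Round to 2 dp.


R_total = 7.03 + 1.89 + 3.23 + 3.44 = 15.59

15.59


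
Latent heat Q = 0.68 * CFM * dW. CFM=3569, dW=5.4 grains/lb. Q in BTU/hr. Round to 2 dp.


Q = 0.68 * 3569 * 5.4 = 13105.37 BTU/hr

13105.37 BTU/hr


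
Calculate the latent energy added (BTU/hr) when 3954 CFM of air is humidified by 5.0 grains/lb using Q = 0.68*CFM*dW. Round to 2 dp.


Q = 0.68 * 3954 * 5.0 = 13443.60 BTU/hr

13443.60 BTU/hr


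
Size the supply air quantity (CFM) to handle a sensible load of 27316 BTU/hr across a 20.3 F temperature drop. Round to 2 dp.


CFM = 27316 / (1.08 * 20.3) = 1245.94

1245.94 CFM


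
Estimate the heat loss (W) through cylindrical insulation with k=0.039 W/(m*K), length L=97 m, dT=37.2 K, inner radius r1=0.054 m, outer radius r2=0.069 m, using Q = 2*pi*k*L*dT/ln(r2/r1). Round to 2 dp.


Q = 2*pi*0.039*97*37.2/ln(0.069/0.054) = 3607.25 W

3607.25 W


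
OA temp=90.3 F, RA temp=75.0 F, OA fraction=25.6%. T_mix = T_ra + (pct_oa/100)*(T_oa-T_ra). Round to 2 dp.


T_mix = 75.0 + (25.6/100)*(90.3-75.0) = 78.92 F

78.92 F


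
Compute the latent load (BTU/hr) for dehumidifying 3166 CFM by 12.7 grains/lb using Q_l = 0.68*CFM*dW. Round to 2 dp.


Q = 0.68 * 3166 * 12.7 = 27341.58 BTU/hr

27341.58 BTU/hr


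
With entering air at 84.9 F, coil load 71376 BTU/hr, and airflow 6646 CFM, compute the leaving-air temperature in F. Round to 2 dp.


dT = 71376/(1.08*6646) = 9.9442
T_leave = 84.9 - 9.9442 = 74.96 F

74.96 F


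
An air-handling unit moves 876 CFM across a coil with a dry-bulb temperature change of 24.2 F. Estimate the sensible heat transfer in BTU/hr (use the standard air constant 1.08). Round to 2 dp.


Q = 1.08 * 876 * 24.2 = 22895.14 BTU/hr

22895.14 BTU/hr


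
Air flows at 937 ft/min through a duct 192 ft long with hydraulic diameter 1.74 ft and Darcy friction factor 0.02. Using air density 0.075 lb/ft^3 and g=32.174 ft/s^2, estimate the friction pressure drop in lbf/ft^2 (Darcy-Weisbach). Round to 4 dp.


v_fps = 937/60 = 15.6167 ft/s
dp = 0.02*(192/1.74)*0.075*15.6167^2/(2*32.174) = 0.6273 lbf/ft^2

0.6273 lbf/ft^2


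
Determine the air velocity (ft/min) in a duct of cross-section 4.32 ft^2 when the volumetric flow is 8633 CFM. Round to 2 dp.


V = 8633 / 4.32 = 1998.38 ft/min

1998.38 ft/min


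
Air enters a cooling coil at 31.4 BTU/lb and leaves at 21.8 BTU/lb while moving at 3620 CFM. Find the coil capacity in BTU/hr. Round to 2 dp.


Q = 4.5 * 3620 * (31.4 - 21.8) = 156384.00 BTU/hr

156384.00 BTU/hr


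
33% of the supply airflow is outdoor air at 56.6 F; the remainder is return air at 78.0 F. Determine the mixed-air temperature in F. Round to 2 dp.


T_mix = 0.33*56.6 + 0.67*78.0 = 70.94 F

70.94 F


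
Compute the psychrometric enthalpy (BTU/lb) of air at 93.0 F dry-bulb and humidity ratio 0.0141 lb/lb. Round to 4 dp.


h = 0.24*93.0 + 0.0141*(1061+0.444*93.0) = 37.8623 BTU/lb

37.8623 BTU/lb


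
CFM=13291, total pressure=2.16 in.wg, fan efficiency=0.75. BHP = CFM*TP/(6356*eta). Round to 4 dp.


BHP = 13291 * 2.16 / (6356 * 0.75) = 6.0224 hp

6.0224 hp


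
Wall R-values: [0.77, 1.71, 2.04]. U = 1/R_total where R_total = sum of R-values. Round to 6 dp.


R_total = 0.77 + 1.71 + 2.04 = 4.52
U = 1/4.52 = 0.221239

0.221239


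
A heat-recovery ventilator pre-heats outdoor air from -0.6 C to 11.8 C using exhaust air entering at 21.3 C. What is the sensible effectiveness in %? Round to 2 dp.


eff = (11.8-(-0.6))/(21.3-(-0.6))*100 = 56.62 %

56.62 %


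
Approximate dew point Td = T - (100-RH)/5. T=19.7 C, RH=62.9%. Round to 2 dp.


Td = 19.7 - (100-62.9)/5 = 12.28 C

12.28 C


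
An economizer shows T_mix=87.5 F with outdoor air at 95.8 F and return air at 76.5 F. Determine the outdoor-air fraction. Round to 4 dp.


frac = (87.5 - 76.5) / (95.8 - 76.5) = 0.5699

0.5699


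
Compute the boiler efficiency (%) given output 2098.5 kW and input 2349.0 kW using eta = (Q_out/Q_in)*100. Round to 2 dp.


eta = (2098.5/2349.0)*100 = 89.34 %

89.34 %


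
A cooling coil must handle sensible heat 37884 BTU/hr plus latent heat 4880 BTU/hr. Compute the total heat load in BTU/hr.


Qt = 37884 + 4880 = 42764 BTU/hr

42764 BTU/hr


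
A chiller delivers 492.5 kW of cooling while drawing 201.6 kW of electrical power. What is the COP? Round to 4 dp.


COP = 492.5 / 201.6 = 2.4430

2.4430


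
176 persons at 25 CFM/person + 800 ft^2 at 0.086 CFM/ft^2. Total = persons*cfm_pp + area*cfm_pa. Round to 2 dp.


Total = 176*25 + 800*0.086 = 4468.80 CFM

4468.80 CFM


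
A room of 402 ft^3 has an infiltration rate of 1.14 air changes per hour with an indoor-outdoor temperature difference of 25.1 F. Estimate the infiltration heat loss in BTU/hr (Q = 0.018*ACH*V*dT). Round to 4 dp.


Q = 0.018 * 1.14 * 402 * 25.1 = 207.0509 BTU/hr

207.0509 BTU/hr


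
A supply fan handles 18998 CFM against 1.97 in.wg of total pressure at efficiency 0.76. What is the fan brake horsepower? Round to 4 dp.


BHP = 18998 * 1.97 / (6356 * 0.76) = 7.7478 hp

7.7478 hp


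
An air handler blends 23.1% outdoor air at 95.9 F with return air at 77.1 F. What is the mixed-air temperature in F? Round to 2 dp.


T_mix = 77.1 + (23.1/100)*(95.9-77.1) = 81.44 F

81.44 F


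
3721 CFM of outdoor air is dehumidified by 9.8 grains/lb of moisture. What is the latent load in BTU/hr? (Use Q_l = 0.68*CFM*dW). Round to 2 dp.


Q = 0.68 * 3721 * 9.8 = 24796.74 BTU/hr

24796.74 BTU/hr
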